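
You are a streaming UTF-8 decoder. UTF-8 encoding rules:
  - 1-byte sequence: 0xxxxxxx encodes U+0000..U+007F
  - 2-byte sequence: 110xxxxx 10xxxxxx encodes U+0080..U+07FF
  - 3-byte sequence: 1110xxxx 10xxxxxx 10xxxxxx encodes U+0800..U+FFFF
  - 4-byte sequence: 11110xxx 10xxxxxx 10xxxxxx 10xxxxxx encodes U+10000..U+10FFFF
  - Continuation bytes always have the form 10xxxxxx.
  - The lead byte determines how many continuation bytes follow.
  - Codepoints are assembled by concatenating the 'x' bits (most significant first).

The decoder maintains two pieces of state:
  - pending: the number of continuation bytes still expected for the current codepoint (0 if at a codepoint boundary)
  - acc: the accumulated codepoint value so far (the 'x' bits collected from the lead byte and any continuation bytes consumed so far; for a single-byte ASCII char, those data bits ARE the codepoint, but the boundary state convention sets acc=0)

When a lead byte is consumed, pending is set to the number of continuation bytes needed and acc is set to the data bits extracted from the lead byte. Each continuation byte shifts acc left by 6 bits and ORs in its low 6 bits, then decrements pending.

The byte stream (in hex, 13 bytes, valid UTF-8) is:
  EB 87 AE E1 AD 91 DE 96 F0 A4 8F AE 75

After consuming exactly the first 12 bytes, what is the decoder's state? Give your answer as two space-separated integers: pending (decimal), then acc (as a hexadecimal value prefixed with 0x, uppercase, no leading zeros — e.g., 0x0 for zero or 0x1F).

Answer: 0 0x243EE

Derivation:
Byte[0]=EB: 3-byte lead. pending=2, acc=0xB
Byte[1]=87: continuation. acc=(acc<<6)|0x07=0x2C7, pending=1
Byte[2]=AE: continuation. acc=(acc<<6)|0x2E=0xB1EE, pending=0
Byte[3]=E1: 3-byte lead. pending=2, acc=0x1
Byte[4]=AD: continuation. acc=(acc<<6)|0x2D=0x6D, pending=1
Byte[5]=91: continuation. acc=(acc<<6)|0x11=0x1B51, pending=0
Byte[6]=DE: 2-byte lead. pending=1, acc=0x1E
Byte[7]=96: continuation. acc=(acc<<6)|0x16=0x796, pending=0
Byte[8]=F0: 4-byte lead. pending=3, acc=0x0
Byte[9]=A4: continuation. acc=(acc<<6)|0x24=0x24, pending=2
Byte[10]=8F: continuation. acc=(acc<<6)|0x0F=0x90F, pending=1
Byte[11]=AE: continuation. acc=(acc<<6)|0x2E=0x243EE, pending=0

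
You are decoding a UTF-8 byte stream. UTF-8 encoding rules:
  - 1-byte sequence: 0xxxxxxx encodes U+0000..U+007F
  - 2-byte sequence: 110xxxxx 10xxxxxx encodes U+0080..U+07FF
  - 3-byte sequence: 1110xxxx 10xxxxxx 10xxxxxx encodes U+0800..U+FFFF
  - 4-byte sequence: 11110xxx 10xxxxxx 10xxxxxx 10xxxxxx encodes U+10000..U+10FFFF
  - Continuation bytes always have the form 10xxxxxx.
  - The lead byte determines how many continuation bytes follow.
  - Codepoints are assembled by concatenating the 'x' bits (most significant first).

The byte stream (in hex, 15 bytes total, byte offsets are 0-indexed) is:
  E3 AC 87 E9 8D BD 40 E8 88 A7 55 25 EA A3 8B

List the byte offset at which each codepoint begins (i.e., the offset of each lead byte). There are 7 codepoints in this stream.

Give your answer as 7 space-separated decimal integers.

Byte[0]=E3: 3-byte lead, need 2 cont bytes. acc=0x3
Byte[1]=AC: continuation. acc=(acc<<6)|0x2C=0xEC
Byte[2]=87: continuation. acc=(acc<<6)|0x07=0x3B07
Completed: cp=U+3B07 (starts at byte 0)
Byte[3]=E9: 3-byte lead, need 2 cont bytes. acc=0x9
Byte[4]=8D: continuation. acc=(acc<<6)|0x0D=0x24D
Byte[5]=BD: continuation. acc=(acc<<6)|0x3D=0x937D
Completed: cp=U+937D (starts at byte 3)
Byte[6]=40: 1-byte ASCII. cp=U+0040
Byte[7]=E8: 3-byte lead, need 2 cont bytes. acc=0x8
Byte[8]=88: continuation. acc=(acc<<6)|0x08=0x208
Byte[9]=A7: continuation. acc=(acc<<6)|0x27=0x8227
Completed: cp=U+8227 (starts at byte 7)
Byte[10]=55: 1-byte ASCII. cp=U+0055
Byte[11]=25: 1-byte ASCII. cp=U+0025
Byte[12]=EA: 3-byte lead, need 2 cont bytes. acc=0xA
Byte[13]=A3: continuation. acc=(acc<<6)|0x23=0x2A3
Byte[14]=8B: continuation. acc=(acc<<6)|0x0B=0xA8CB
Completed: cp=U+A8CB (starts at byte 12)

Answer: 0 3 6 7 10 11 12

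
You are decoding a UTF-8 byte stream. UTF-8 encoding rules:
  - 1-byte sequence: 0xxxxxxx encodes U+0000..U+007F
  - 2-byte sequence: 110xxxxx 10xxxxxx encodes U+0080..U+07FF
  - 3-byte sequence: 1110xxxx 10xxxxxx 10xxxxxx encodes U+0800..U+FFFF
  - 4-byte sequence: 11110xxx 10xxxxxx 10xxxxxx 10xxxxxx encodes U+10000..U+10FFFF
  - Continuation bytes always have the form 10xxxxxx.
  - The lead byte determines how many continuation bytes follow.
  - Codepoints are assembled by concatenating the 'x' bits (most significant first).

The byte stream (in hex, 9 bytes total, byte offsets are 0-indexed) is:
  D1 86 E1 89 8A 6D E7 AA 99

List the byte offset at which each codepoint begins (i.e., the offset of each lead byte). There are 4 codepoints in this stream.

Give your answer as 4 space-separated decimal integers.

Byte[0]=D1: 2-byte lead, need 1 cont bytes. acc=0x11
Byte[1]=86: continuation. acc=(acc<<6)|0x06=0x446
Completed: cp=U+0446 (starts at byte 0)
Byte[2]=E1: 3-byte lead, need 2 cont bytes. acc=0x1
Byte[3]=89: continuation. acc=(acc<<6)|0x09=0x49
Byte[4]=8A: continuation. acc=(acc<<6)|0x0A=0x124A
Completed: cp=U+124A (starts at byte 2)
Byte[5]=6D: 1-byte ASCII. cp=U+006D
Byte[6]=E7: 3-byte lead, need 2 cont bytes. acc=0x7
Byte[7]=AA: continuation. acc=(acc<<6)|0x2A=0x1EA
Byte[8]=99: continuation. acc=(acc<<6)|0x19=0x7A99
Completed: cp=U+7A99 (starts at byte 6)

Answer: 0 2 5 6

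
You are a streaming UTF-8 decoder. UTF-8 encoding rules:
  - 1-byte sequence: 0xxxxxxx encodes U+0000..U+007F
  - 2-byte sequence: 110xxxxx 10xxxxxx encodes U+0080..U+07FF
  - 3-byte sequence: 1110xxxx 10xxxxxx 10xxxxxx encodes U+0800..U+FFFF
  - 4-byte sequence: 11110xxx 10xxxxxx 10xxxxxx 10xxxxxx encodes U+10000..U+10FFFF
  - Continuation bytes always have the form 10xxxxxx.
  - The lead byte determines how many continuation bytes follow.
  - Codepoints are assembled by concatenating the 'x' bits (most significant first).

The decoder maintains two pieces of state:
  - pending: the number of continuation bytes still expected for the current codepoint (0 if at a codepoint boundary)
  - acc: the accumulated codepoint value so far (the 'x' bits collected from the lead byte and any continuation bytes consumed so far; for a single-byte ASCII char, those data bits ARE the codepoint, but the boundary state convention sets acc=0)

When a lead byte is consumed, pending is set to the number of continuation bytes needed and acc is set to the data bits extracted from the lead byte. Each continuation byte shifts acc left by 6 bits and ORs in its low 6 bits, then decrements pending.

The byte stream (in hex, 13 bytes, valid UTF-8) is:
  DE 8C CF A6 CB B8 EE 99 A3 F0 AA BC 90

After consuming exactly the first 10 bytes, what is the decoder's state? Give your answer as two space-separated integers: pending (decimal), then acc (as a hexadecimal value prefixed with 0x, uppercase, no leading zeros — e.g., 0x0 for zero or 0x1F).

Answer: 3 0x0

Derivation:
Byte[0]=DE: 2-byte lead. pending=1, acc=0x1E
Byte[1]=8C: continuation. acc=(acc<<6)|0x0C=0x78C, pending=0
Byte[2]=CF: 2-byte lead. pending=1, acc=0xF
Byte[3]=A6: continuation. acc=(acc<<6)|0x26=0x3E6, pending=0
Byte[4]=CB: 2-byte lead. pending=1, acc=0xB
Byte[5]=B8: continuation. acc=(acc<<6)|0x38=0x2F8, pending=0
Byte[6]=EE: 3-byte lead. pending=2, acc=0xE
Byte[7]=99: continuation. acc=(acc<<6)|0x19=0x399, pending=1
Byte[8]=A3: continuation. acc=(acc<<6)|0x23=0xE663, pending=0
Byte[9]=F0: 4-byte lead. pending=3, acc=0x0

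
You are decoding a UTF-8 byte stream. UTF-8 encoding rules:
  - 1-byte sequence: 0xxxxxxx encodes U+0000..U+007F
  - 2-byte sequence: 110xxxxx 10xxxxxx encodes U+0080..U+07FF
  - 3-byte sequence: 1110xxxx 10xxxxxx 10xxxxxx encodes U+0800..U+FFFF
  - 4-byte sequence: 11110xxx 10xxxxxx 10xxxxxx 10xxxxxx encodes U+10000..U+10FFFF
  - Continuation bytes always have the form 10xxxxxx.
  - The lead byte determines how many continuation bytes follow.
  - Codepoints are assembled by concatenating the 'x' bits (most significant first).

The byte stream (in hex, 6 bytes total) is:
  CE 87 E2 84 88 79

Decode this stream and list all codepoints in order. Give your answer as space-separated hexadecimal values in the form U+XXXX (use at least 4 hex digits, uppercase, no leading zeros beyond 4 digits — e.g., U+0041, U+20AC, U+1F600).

Answer: U+0387 U+2108 U+0079

Derivation:
Byte[0]=CE: 2-byte lead, need 1 cont bytes. acc=0xE
Byte[1]=87: continuation. acc=(acc<<6)|0x07=0x387
Completed: cp=U+0387 (starts at byte 0)
Byte[2]=E2: 3-byte lead, need 2 cont bytes. acc=0x2
Byte[3]=84: continuation. acc=(acc<<6)|0x04=0x84
Byte[4]=88: continuation. acc=(acc<<6)|0x08=0x2108
Completed: cp=U+2108 (starts at byte 2)
Byte[5]=79: 1-byte ASCII. cp=U+0079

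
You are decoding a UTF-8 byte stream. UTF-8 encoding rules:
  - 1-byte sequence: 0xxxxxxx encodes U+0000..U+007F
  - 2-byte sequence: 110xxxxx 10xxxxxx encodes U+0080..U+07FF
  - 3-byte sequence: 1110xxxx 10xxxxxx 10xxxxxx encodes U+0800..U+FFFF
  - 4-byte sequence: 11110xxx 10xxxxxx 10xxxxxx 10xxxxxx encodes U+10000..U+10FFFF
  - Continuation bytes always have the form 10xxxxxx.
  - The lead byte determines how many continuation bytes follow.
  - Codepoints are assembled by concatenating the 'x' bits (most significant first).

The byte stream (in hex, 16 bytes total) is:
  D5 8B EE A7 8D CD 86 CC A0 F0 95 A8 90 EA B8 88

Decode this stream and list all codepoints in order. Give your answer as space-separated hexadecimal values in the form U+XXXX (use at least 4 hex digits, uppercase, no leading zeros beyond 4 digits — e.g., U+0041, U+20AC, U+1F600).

Answer: U+054B U+E9CD U+0346 U+0320 U+15A10 U+AE08

Derivation:
Byte[0]=D5: 2-byte lead, need 1 cont bytes. acc=0x15
Byte[1]=8B: continuation. acc=(acc<<6)|0x0B=0x54B
Completed: cp=U+054B (starts at byte 0)
Byte[2]=EE: 3-byte lead, need 2 cont bytes. acc=0xE
Byte[3]=A7: continuation. acc=(acc<<6)|0x27=0x3A7
Byte[4]=8D: continuation. acc=(acc<<6)|0x0D=0xE9CD
Completed: cp=U+E9CD (starts at byte 2)
Byte[5]=CD: 2-byte lead, need 1 cont bytes. acc=0xD
Byte[6]=86: continuation. acc=(acc<<6)|0x06=0x346
Completed: cp=U+0346 (starts at byte 5)
Byte[7]=CC: 2-byte lead, need 1 cont bytes. acc=0xC
Byte[8]=A0: continuation. acc=(acc<<6)|0x20=0x320
Completed: cp=U+0320 (starts at byte 7)
Byte[9]=F0: 4-byte lead, need 3 cont bytes. acc=0x0
Byte[10]=95: continuation. acc=(acc<<6)|0x15=0x15
Byte[11]=A8: continuation. acc=(acc<<6)|0x28=0x568
Byte[12]=90: continuation. acc=(acc<<6)|0x10=0x15A10
Completed: cp=U+15A10 (starts at byte 9)
Byte[13]=EA: 3-byte lead, need 2 cont bytes. acc=0xA
Byte[14]=B8: continuation. acc=(acc<<6)|0x38=0x2B8
Byte[15]=88: continuation. acc=(acc<<6)|0x08=0xAE08
Completed: cp=U+AE08 (starts at byte 13)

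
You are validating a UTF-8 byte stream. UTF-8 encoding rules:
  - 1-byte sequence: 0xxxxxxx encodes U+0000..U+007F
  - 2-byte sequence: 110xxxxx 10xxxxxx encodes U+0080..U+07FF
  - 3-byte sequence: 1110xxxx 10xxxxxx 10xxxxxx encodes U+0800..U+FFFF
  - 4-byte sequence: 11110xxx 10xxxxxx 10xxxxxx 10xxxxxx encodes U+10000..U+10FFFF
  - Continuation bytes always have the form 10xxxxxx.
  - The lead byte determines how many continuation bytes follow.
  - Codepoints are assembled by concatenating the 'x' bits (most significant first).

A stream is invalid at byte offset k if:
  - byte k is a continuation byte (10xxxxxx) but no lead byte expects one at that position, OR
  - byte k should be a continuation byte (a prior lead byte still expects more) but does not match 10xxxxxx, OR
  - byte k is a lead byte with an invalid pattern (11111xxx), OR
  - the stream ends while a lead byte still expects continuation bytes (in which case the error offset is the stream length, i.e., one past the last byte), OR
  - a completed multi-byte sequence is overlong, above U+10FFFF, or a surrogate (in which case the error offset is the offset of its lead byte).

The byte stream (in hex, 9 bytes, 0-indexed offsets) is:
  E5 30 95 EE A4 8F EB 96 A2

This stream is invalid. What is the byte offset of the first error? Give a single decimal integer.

Answer: 1

Derivation:
Byte[0]=E5: 3-byte lead, need 2 cont bytes. acc=0x5
Byte[1]=30: expected 10xxxxxx continuation. INVALID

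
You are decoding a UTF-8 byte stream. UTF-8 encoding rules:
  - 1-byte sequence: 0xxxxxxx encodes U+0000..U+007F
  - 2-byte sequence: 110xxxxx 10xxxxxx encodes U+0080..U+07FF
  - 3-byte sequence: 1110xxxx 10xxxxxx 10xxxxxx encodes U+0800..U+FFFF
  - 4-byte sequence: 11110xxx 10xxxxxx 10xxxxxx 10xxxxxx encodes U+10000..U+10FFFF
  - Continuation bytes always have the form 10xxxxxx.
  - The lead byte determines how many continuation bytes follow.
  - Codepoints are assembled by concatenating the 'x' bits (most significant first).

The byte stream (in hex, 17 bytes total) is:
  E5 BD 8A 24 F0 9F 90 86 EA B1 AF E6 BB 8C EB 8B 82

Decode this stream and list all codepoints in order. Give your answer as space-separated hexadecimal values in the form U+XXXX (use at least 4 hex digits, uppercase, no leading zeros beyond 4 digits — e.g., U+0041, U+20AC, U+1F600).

Byte[0]=E5: 3-byte lead, need 2 cont bytes. acc=0x5
Byte[1]=BD: continuation. acc=(acc<<6)|0x3D=0x17D
Byte[2]=8A: continuation. acc=(acc<<6)|0x0A=0x5F4A
Completed: cp=U+5F4A (starts at byte 0)
Byte[3]=24: 1-byte ASCII. cp=U+0024
Byte[4]=F0: 4-byte lead, need 3 cont bytes. acc=0x0
Byte[5]=9F: continuation. acc=(acc<<6)|0x1F=0x1F
Byte[6]=90: continuation. acc=(acc<<6)|0x10=0x7D0
Byte[7]=86: continuation. acc=(acc<<6)|0x06=0x1F406
Completed: cp=U+1F406 (starts at byte 4)
Byte[8]=EA: 3-byte lead, need 2 cont bytes. acc=0xA
Byte[9]=B1: continuation. acc=(acc<<6)|0x31=0x2B1
Byte[10]=AF: continuation. acc=(acc<<6)|0x2F=0xAC6F
Completed: cp=U+AC6F (starts at byte 8)
Byte[11]=E6: 3-byte lead, need 2 cont bytes. acc=0x6
Byte[12]=BB: continuation. acc=(acc<<6)|0x3B=0x1BB
Byte[13]=8C: continuation. acc=(acc<<6)|0x0C=0x6ECC
Completed: cp=U+6ECC (starts at byte 11)
Byte[14]=EB: 3-byte lead, need 2 cont bytes. acc=0xB
Byte[15]=8B: continuation. acc=(acc<<6)|0x0B=0x2CB
Byte[16]=82: continuation. acc=(acc<<6)|0x02=0xB2C2
Completed: cp=U+B2C2 (starts at byte 14)

Answer: U+5F4A U+0024 U+1F406 U+AC6F U+6ECC U+B2C2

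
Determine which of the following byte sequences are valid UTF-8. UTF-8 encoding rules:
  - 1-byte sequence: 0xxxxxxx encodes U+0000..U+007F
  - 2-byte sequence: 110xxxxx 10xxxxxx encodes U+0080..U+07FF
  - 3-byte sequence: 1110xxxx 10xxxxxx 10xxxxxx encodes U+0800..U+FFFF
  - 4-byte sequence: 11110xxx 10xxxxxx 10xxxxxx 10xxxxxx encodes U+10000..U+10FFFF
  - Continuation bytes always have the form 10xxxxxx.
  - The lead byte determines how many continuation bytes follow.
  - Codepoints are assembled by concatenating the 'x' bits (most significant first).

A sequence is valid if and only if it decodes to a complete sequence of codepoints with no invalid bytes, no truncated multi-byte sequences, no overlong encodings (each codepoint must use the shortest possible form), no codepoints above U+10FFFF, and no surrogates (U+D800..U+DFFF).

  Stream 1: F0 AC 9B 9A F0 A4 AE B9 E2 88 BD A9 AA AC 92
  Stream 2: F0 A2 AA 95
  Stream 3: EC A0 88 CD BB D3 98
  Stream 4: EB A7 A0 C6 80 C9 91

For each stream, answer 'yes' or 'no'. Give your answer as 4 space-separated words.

Answer: no yes yes yes

Derivation:
Stream 1: error at byte offset 11. INVALID
Stream 2: decodes cleanly. VALID
Stream 3: decodes cleanly. VALID
Stream 4: decodes cleanly. VALID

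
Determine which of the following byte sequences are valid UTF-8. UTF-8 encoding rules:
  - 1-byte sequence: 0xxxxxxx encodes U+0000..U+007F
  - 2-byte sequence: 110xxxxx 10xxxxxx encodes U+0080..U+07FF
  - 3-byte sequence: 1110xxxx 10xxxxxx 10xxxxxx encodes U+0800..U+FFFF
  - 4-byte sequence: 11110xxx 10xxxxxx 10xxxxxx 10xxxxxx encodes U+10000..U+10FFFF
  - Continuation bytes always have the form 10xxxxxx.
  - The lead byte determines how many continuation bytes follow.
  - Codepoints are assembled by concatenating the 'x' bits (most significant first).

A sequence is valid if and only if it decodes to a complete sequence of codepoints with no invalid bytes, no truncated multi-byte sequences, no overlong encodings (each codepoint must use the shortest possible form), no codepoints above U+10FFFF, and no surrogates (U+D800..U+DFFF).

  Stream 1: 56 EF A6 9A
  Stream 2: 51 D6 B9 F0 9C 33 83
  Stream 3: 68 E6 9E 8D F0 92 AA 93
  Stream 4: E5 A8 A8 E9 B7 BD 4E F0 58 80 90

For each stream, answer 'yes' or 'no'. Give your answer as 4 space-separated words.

Stream 1: decodes cleanly. VALID
Stream 2: error at byte offset 5. INVALID
Stream 3: decodes cleanly. VALID
Stream 4: error at byte offset 8. INVALID

Answer: yes no yes no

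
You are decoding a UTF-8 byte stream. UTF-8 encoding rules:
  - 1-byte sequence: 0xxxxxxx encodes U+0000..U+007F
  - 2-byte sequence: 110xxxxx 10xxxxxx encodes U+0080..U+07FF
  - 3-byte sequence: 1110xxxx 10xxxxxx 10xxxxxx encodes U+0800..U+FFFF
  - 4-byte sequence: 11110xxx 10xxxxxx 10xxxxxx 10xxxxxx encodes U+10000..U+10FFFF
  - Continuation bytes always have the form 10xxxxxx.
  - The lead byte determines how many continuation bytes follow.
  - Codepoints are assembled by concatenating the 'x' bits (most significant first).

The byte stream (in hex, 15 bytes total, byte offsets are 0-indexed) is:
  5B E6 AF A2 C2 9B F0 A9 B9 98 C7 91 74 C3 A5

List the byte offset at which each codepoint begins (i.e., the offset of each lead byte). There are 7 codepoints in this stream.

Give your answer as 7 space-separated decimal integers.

Byte[0]=5B: 1-byte ASCII. cp=U+005B
Byte[1]=E6: 3-byte lead, need 2 cont bytes. acc=0x6
Byte[2]=AF: continuation. acc=(acc<<6)|0x2F=0x1AF
Byte[3]=A2: continuation. acc=(acc<<6)|0x22=0x6BE2
Completed: cp=U+6BE2 (starts at byte 1)
Byte[4]=C2: 2-byte lead, need 1 cont bytes. acc=0x2
Byte[5]=9B: continuation. acc=(acc<<6)|0x1B=0x9B
Completed: cp=U+009B (starts at byte 4)
Byte[6]=F0: 4-byte lead, need 3 cont bytes. acc=0x0
Byte[7]=A9: continuation. acc=(acc<<6)|0x29=0x29
Byte[8]=B9: continuation. acc=(acc<<6)|0x39=0xA79
Byte[9]=98: continuation. acc=(acc<<6)|0x18=0x29E58
Completed: cp=U+29E58 (starts at byte 6)
Byte[10]=C7: 2-byte lead, need 1 cont bytes. acc=0x7
Byte[11]=91: continuation. acc=(acc<<6)|0x11=0x1D1
Completed: cp=U+01D1 (starts at byte 10)
Byte[12]=74: 1-byte ASCII. cp=U+0074
Byte[13]=C3: 2-byte lead, need 1 cont bytes. acc=0x3
Byte[14]=A5: continuation. acc=(acc<<6)|0x25=0xE5
Completed: cp=U+00E5 (starts at byte 13)

Answer: 0 1 4 6 10 12 13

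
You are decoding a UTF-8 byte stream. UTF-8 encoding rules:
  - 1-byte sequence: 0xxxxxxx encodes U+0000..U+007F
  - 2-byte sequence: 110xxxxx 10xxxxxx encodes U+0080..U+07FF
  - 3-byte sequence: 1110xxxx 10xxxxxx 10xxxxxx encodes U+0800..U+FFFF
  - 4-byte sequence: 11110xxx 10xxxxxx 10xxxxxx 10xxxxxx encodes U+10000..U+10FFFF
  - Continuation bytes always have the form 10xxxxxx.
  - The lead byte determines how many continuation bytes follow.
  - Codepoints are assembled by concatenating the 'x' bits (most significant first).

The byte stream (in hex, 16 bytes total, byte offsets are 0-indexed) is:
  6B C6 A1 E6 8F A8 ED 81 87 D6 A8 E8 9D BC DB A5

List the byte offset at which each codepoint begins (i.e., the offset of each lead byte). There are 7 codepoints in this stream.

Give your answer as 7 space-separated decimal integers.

Answer: 0 1 3 6 9 11 14

Derivation:
Byte[0]=6B: 1-byte ASCII. cp=U+006B
Byte[1]=C6: 2-byte lead, need 1 cont bytes. acc=0x6
Byte[2]=A1: continuation. acc=(acc<<6)|0x21=0x1A1
Completed: cp=U+01A1 (starts at byte 1)
Byte[3]=E6: 3-byte lead, need 2 cont bytes. acc=0x6
Byte[4]=8F: continuation. acc=(acc<<6)|0x0F=0x18F
Byte[5]=A8: continuation. acc=(acc<<6)|0x28=0x63E8
Completed: cp=U+63E8 (starts at byte 3)
Byte[6]=ED: 3-byte lead, need 2 cont bytes. acc=0xD
Byte[7]=81: continuation. acc=(acc<<6)|0x01=0x341
Byte[8]=87: continuation. acc=(acc<<6)|0x07=0xD047
Completed: cp=U+D047 (starts at byte 6)
Byte[9]=D6: 2-byte lead, need 1 cont bytes. acc=0x16
Byte[10]=A8: continuation. acc=(acc<<6)|0x28=0x5A8
Completed: cp=U+05A8 (starts at byte 9)
Byte[11]=E8: 3-byte lead, need 2 cont bytes. acc=0x8
Byte[12]=9D: continuation. acc=(acc<<6)|0x1D=0x21D
Byte[13]=BC: continuation. acc=(acc<<6)|0x3C=0x877C
Completed: cp=U+877C (starts at byte 11)
Byte[14]=DB: 2-byte lead, need 1 cont bytes. acc=0x1B
Byte[15]=A5: continuation. acc=(acc<<6)|0x25=0x6E5
Completed: cp=U+06E5 (starts at byte 14)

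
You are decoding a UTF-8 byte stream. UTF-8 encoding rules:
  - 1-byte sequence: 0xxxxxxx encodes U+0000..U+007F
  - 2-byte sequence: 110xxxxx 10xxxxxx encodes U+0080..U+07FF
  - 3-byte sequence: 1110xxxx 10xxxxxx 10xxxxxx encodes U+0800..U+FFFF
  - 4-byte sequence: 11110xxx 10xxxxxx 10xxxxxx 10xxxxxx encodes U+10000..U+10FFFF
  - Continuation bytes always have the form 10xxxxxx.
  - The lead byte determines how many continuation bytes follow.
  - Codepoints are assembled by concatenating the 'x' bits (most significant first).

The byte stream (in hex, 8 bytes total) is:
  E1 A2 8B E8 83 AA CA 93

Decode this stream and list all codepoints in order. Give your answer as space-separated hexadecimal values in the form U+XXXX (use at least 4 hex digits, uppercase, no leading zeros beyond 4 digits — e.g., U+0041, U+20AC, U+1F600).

Answer: U+188B U+80EA U+0293

Derivation:
Byte[0]=E1: 3-byte lead, need 2 cont bytes. acc=0x1
Byte[1]=A2: continuation. acc=(acc<<6)|0x22=0x62
Byte[2]=8B: continuation. acc=(acc<<6)|0x0B=0x188B
Completed: cp=U+188B (starts at byte 0)
Byte[3]=E8: 3-byte lead, need 2 cont bytes. acc=0x8
Byte[4]=83: continuation. acc=(acc<<6)|0x03=0x203
Byte[5]=AA: continuation. acc=(acc<<6)|0x2A=0x80EA
Completed: cp=U+80EA (starts at byte 3)
Byte[6]=CA: 2-byte lead, need 1 cont bytes. acc=0xA
Byte[7]=93: continuation. acc=(acc<<6)|0x13=0x293
Completed: cp=U+0293 (starts at byte 6)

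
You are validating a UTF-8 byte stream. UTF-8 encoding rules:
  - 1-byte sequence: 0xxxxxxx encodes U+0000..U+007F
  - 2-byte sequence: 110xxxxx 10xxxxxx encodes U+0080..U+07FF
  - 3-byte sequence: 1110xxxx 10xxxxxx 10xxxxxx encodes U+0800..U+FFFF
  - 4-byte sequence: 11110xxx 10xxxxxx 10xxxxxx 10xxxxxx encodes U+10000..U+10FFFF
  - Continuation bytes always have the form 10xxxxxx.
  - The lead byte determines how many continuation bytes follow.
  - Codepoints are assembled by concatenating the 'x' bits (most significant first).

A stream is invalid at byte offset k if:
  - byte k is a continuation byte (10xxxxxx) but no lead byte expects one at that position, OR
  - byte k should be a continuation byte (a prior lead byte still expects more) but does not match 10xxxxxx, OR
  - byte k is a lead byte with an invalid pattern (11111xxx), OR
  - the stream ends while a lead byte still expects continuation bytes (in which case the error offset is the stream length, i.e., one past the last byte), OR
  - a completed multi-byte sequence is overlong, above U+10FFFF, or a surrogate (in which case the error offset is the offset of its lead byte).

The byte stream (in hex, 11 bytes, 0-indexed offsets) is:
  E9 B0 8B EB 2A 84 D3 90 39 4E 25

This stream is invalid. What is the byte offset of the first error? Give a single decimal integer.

Byte[0]=E9: 3-byte lead, need 2 cont bytes. acc=0x9
Byte[1]=B0: continuation. acc=(acc<<6)|0x30=0x270
Byte[2]=8B: continuation. acc=(acc<<6)|0x0B=0x9C0B
Completed: cp=U+9C0B (starts at byte 0)
Byte[3]=EB: 3-byte lead, need 2 cont bytes. acc=0xB
Byte[4]=2A: expected 10xxxxxx continuation. INVALID

Answer: 4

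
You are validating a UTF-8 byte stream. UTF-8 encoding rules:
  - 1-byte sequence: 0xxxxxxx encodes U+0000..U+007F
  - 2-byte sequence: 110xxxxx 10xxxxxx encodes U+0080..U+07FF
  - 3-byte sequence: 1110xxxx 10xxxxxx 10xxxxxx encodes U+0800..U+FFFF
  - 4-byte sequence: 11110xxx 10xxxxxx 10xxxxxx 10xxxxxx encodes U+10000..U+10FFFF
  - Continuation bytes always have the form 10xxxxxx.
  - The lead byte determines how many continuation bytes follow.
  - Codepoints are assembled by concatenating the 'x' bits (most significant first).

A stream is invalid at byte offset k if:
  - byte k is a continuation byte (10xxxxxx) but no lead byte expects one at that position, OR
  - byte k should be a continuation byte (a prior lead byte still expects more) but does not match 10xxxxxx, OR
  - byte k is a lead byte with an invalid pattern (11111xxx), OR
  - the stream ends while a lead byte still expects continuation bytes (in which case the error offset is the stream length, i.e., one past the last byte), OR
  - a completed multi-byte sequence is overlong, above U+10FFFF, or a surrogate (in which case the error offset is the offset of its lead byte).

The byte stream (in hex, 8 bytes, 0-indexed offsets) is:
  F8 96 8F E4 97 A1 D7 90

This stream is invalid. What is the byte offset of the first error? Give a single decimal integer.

Byte[0]=F8: INVALID lead byte (not 0xxx/110x/1110/11110)

Answer: 0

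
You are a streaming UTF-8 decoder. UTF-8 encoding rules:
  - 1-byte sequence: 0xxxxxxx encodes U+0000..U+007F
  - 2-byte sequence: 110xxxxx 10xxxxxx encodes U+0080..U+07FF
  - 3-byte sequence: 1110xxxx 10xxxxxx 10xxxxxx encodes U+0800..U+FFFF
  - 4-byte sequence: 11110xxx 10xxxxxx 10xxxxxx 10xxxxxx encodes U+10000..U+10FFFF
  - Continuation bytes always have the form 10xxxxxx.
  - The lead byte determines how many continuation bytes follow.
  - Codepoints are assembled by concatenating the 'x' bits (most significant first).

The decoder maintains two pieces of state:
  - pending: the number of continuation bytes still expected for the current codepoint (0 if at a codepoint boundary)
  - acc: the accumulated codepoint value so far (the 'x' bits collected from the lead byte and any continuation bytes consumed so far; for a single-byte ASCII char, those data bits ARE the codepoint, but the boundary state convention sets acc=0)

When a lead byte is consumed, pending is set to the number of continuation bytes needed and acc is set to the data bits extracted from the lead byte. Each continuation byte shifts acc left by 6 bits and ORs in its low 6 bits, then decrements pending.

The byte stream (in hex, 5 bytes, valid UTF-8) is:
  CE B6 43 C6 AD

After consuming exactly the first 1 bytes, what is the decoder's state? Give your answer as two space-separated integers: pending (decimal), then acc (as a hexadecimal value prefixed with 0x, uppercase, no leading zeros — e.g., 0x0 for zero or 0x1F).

Answer: 1 0xE

Derivation:
Byte[0]=CE: 2-byte lead. pending=1, acc=0xE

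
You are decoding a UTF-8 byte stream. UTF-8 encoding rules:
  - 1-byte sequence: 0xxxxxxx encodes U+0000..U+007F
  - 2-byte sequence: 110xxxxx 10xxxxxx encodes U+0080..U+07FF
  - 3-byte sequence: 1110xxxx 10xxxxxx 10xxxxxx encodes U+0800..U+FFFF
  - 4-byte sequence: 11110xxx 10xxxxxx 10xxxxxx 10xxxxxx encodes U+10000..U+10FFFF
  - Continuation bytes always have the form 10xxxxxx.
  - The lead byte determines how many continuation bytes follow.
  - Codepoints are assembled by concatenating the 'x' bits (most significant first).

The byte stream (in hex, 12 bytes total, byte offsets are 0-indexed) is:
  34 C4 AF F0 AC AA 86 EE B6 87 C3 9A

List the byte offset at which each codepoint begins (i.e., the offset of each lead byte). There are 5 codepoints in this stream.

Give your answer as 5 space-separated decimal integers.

Answer: 0 1 3 7 10

Derivation:
Byte[0]=34: 1-byte ASCII. cp=U+0034
Byte[1]=C4: 2-byte lead, need 1 cont bytes. acc=0x4
Byte[2]=AF: continuation. acc=(acc<<6)|0x2F=0x12F
Completed: cp=U+012F (starts at byte 1)
Byte[3]=F0: 4-byte lead, need 3 cont bytes. acc=0x0
Byte[4]=AC: continuation. acc=(acc<<6)|0x2C=0x2C
Byte[5]=AA: continuation. acc=(acc<<6)|0x2A=0xB2A
Byte[6]=86: continuation. acc=(acc<<6)|0x06=0x2CA86
Completed: cp=U+2CA86 (starts at byte 3)
Byte[7]=EE: 3-byte lead, need 2 cont bytes. acc=0xE
Byte[8]=B6: continuation. acc=(acc<<6)|0x36=0x3B6
Byte[9]=87: continuation. acc=(acc<<6)|0x07=0xED87
Completed: cp=U+ED87 (starts at byte 7)
Byte[10]=C3: 2-byte lead, need 1 cont bytes. acc=0x3
Byte[11]=9A: continuation. acc=(acc<<6)|0x1A=0xDA
Completed: cp=U+00DA (starts at byte 10)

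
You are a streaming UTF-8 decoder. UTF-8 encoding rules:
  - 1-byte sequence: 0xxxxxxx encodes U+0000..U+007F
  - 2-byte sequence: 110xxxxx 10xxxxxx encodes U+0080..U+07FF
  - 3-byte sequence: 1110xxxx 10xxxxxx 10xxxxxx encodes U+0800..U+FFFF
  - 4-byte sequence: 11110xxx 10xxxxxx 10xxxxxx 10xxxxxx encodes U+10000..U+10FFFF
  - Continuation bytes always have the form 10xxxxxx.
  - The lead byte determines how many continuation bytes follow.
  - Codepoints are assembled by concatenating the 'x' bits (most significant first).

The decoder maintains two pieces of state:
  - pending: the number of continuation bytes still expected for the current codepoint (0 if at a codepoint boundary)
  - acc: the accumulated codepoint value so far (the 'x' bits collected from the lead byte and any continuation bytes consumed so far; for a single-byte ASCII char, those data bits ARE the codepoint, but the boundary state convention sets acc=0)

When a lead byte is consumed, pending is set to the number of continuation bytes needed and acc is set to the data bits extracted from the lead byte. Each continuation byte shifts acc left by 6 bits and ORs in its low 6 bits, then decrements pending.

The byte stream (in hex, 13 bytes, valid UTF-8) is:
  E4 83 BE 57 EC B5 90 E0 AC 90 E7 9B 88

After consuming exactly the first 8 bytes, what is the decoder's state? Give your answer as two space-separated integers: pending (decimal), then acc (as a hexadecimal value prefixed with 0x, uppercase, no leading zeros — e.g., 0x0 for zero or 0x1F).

Byte[0]=E4: 3-byte lead. pending=2, acc=0x4
Byte[1]=83: continuation. acc=(acc<<6)|0x03=0x103, pending=1
Byte[2]=BE: continuation. acc=(acc<<6)|0x3E=0x40FE, pending=0
Byte[3]=57: 1-byte. pending=0, acc=0x0
Byte[4]=EC: 3-byte lead. pending=2, acc=0xC
Byte[5]=B5: continuation. acc=(acc<<6)|0x35=0x335, pending=1
Byte[6]=90: continuation. acc=(acc<<6)|0x10=0xCD50, pending=0
Byte[7]=E0: 3-byte lead. pending=2, acc=0x0

Answer: 2 0x0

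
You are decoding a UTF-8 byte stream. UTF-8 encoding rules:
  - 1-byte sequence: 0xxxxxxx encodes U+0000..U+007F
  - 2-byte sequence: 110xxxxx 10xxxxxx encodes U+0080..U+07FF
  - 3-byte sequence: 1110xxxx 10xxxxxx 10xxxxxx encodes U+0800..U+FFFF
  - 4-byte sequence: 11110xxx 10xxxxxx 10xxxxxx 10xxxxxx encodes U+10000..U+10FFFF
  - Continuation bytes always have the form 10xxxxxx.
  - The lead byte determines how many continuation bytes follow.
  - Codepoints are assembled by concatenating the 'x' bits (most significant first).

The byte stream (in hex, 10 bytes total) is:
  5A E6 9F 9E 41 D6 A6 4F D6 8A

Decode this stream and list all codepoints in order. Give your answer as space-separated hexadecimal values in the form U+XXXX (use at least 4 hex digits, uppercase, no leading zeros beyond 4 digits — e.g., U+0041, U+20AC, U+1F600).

Answer: U+005A U+67DE U+0041 U+05A6 U+004F U+058A

Derivation:
Byte[0]=5A: 1-byte ASCII. cp=U+005A
Byte[1]=E6: 3-byte lead, need 2 cont bytes. acc=0x6
Byte[2]=9F: continuation. acc=(acc<<6)|0x1F=0x19F
Byte[3]=9E: continuation. acc=(acc<<6)|0x1E=0x67DE
Completed: cp=U+67DE (starts at byte 1)
Byte[4]=41: 1-byte ASCII. cp=U+0041
Byte[5]=D6: 2-byte lead, need 1 cont bytes. acc=0x16
Byte[6]=A6: continuation. acc=(acc<<6)|0x26=0x5A6
Completed: cp=U+05A6 (starts at byte 5)
Byte[7]=4F: 1-byte ASCII. cp=U+004F
Byte[8]=D6: 2-byte lead, need 1 cont bytes. acc=0x16
Byte[9]=8A: continuation. acc=(acc<<6)|0x0A=0x58A
Completed: cp=U+058A (starts at byte 8)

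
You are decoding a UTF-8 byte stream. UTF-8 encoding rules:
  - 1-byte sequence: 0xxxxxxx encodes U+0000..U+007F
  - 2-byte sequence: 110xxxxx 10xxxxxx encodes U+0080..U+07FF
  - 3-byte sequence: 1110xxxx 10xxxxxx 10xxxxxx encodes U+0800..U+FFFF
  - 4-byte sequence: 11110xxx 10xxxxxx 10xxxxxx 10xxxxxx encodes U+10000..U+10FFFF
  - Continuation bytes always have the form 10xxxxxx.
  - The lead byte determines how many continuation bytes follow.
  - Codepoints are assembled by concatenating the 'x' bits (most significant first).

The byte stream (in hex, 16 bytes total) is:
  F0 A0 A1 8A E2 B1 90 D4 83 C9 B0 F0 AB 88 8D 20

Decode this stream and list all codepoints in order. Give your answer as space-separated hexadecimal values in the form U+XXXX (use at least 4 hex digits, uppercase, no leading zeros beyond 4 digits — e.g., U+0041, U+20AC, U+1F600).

Answer: U+2084A U+2C50 U+0503 U+0270 U+2B20D U+0020

Derivation:
Byte[0]=F0: 4-byte lead, need 3 cont bytes. acc=0x0
Byte[1]=A0: continuation. acc=(acc<<6)|0x20=0x20
Byte[2]=A1: continuation. acc=(acc<<6)|0x21=0x821
Byte[3]=8A: continuation. acc=(acc<<6)|0x0A=0x2084A
Completed: cp=U+2084A (starts at byte 0)
Byte[4]=E2: 3-byte lead, need 2 cont bytes. acc=0x2
Byte[5]=B1: continuation. acc=(acc<<6)|0x31=0xB1
Byte[6]=90: continuation. acc=(acc<<6)|0x10=0x2C50
Completed: cp=U+2C50 (starts at byte 4)
Byte[7]=D4: 2-byte lead, need 1 cont bytes. acc=0x14
Byte[8]=83: continuation. acc=(acc<<6)|0x03=0x503
Completed: cp=U+0503 (starts at byte 7)
Byte[9]=C9: 2-byte lead, need 1 cont bytes. acc=0x9
Byte[10]=B0: continuation. acc=(acc<<6)|0x30=0x270
Completed: cp=U+0270 (starts at byte 9)
Byte[11]=F0: 4-byte lead, need 3 cont bytes. acc=0x0
Byte[12]=AB: continuation. acc=(acc<<6)|0x2B=0x2B
Byte[13]=88: continuation. acc=(acc<<6)|0x08=0xAC8
Byte[14]=8D: continuation. acc=(acc<<6)|0x0D=0x2B20D
Completed: cp=U+2B20D (starts at byte 11)
Byte[15]=20: 1-byte ASCII. cp=U+0020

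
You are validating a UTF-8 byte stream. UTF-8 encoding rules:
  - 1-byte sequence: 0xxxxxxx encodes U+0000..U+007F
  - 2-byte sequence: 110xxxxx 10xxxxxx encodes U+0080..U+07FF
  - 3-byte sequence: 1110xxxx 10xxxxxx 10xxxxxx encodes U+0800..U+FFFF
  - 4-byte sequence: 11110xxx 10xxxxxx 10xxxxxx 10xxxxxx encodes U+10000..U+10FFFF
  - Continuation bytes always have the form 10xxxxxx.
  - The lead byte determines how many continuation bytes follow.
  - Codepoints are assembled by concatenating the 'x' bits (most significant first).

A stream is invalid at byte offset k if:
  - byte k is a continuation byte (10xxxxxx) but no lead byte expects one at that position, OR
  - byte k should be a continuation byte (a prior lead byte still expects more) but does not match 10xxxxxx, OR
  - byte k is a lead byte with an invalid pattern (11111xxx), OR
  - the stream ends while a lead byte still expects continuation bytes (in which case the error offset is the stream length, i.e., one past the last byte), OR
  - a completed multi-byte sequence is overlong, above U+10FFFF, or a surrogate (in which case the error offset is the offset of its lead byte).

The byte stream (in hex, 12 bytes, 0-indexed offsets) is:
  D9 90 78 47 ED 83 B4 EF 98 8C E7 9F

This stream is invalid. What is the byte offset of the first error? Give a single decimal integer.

Byte[0]=D9: 2-byte lead, need 1 cont bytes. acc=0x19
Byte[1]=90: continuation. acc=(acc<<6)|0x10=0x650
Completed: cp=U+0650 (starts at byte 0)
Byte[2]=78: 1-byte ASCII. cp=U+0078
Byte[3]=47: 1-byte ASCII. cp=U+0047
Byte[4]=ED: 3-byte lead, need 2 cont bytes. acc=0xD
Byte[5]=83: continuation. acc=(acc<<6)|0x03=0x343
Byte[6]=B4: continuation. acc=(acc<<6)|0x34=0xD0F4
Completed: cp=U+D0F4 (starts at byte 4)
Byte[7]=EF: 3-byte lead, need 2 cont bytes. acc=0xF
Byte[8]=98: continuation. acc=(acc<<6)|0x18=0x3D8
Byte[9]=8C: continuation. acc=(acc<<6)|0x0C=0xF60C
Completed: cp=U+F60C (starts at byte 7)
Byte[10]=E7: 3-byte lead, need 2 cont bytes. acc=0x7
Byte[11]=9F: continuation. acc=(acc<<6)|0x1F=0x1DF
Byte[12]: stream ended, expected continuation. INVALID

Answer: 12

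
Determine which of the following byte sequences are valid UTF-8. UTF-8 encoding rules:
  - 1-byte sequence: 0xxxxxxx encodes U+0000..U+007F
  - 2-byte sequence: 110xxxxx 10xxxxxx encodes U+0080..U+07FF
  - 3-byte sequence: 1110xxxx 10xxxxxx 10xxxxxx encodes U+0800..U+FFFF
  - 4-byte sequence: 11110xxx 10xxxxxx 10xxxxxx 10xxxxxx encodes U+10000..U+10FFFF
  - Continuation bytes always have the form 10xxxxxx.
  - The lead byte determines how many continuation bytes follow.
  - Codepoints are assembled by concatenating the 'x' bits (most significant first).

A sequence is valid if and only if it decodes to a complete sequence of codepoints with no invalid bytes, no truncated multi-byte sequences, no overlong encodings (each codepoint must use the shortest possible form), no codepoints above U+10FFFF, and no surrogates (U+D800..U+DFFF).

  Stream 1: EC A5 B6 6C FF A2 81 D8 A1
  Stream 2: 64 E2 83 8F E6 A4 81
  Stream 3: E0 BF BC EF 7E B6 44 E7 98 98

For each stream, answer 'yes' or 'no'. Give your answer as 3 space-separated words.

Answer: no yes no

Derivation:
Stream 1: error at byte offset 4. INVALID
Stream 2: decodes cleanly. VALID
Stream 3: error at byte offset 4. INVALID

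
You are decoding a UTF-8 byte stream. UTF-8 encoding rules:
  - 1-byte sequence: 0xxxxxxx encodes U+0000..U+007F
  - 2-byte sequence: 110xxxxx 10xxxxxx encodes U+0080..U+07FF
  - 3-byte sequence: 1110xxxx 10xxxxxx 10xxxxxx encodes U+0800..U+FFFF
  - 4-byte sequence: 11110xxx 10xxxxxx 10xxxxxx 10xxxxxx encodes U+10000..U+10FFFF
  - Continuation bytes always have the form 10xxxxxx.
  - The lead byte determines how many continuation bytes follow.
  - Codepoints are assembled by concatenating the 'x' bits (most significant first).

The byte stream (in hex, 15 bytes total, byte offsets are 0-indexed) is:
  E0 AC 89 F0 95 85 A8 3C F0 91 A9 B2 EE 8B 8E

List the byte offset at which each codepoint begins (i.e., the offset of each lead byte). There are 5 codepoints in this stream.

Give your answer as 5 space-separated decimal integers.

Answer: 0 3 7 8 12

Derivation:
Byte[0]=E0: 3-byte lead, need 2 cont bytes. acc=0x0
Byte[1]=AC: continuation. acc=(acc<<6)|0x2C=0x2C
Byte[2]=89: continuation. acc=(acc<<6)|0x09=0xB09
Completed: cp=U+0B09 (starts at byte 0)
Byte[3]=F0: 4-byte lead, need 3 cont bytes. acc=0x0
Byte[4]=95: continuation. acc=(acc<<6)|0x15=0x15
Byte[5]=85: continuation. acc=(acc<<6)|0x05=0x545
Byte[6]=A8: continuation. acc=(acc<<6)|0x28=0x15168
Completed: cp=U+15168 (starts at byte 3)
Byte[7]=3C: 1-byte ASCII. cp=U+003C
Byte[8]=F0: 4-byte lead, need 3 cont bytes. acc=0x0
Byte[9]=91: continuation. acc=(acc<<6)|0x11=0x11
Byte[10]=A9: continuation. acc=(acc<<6)|0x29=0x469
Byte[11]=B2: continuation. acc=(acc<<6)|0x32=0x11A72
Completed: cp=U+11A72 (starts at byte 8)
Byte[12]=EE: 3-byte lead, need 2 cont bytes. acc=0xE
Byte[13]=8B: continuation. acc=(acc<<6)|0x0B=0x38B
Byte[14]=8E: continuation. acc=(acc<<6)|0x0E=0xE2CE
Completed: cp=U+E2CE (starts at byte 12)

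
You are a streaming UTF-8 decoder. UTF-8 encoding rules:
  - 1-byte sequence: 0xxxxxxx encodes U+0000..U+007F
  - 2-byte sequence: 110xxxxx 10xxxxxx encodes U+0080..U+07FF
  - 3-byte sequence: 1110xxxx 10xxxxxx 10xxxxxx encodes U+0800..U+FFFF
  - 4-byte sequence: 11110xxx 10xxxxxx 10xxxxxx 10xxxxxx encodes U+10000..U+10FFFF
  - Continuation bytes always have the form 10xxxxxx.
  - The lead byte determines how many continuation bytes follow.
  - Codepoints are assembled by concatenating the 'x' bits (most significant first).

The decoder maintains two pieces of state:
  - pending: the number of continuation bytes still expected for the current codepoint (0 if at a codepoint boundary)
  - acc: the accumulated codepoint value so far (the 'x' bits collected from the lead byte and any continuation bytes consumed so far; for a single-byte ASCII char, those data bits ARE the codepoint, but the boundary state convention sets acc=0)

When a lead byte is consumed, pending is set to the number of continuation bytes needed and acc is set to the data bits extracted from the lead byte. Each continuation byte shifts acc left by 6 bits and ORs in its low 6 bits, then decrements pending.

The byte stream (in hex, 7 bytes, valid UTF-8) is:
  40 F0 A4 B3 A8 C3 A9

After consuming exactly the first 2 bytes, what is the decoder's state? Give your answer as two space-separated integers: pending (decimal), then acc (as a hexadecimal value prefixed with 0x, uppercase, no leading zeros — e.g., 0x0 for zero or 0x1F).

Byte[0]=40: 1-byte. pending=0, acc=0x0
Byte[1]=F0: 4-byte lead. pending=3, acc=0x0

Answer: 3 0x0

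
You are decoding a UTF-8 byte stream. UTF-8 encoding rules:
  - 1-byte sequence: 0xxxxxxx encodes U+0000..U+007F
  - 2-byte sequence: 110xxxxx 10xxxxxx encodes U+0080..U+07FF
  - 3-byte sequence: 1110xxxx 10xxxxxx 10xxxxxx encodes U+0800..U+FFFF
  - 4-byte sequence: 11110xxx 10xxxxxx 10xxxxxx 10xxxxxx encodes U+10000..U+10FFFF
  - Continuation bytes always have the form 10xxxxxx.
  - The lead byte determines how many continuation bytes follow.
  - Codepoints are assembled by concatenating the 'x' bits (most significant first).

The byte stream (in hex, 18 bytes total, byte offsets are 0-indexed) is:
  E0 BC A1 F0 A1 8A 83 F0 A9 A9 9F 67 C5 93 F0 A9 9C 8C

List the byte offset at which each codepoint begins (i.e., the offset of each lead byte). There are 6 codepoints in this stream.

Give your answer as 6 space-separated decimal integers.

Answer: 0 3 7 11 12 14

Derivation:
Byte[0]=E0: 3-byte lead, need 2 cont bytes. acc=0x0
Byte[1]=BC: continuation. acc=(acc<<6)|0x3C=0x3C
Byte[2]=A1: continuation. acc=(acc<<6)|0x21=0xF21
Completed: cp=U+0F21 (starts at byte 0)
Byte[3]=F0: 4-byte lead, need 3 cont bytes. acc=0x0
Byte[4]=A1: continuation. acc=(acc<<6)|0x21=0x21
Byte[5]=8A: continuation. acc=(acc<<6)|0x0A=0x84A
Byte[6]=83: continuation. acc=(acc<<6)|0x03=0x21283
Completed: cp=U+21283 (starts at byte 3)
Byte[7]=F0: 4-byte lead, need 3 cont bytes. acc=0x0
Byte[8]=A9: continuation. acc=(acc<<6)|0x29=0x29
Byte[9]=A9: continuation. acc=(acc<<6)|0x29=0xA69
Byte[10]=9F: continuation. acc=(acc<<6)|0x1F=0x29A5F
Completed: cp=U+29A5F (starts at byte 7)
Byte[11]=67: 1-byte ASCII. cp=U+0067
Byte[12]=C5: 2-byte lead, need 1 cont bytes. acc=0x5
Byte[13]=93: continuation. acc=(acc<<6)|0x13=0x153
Completed: cp=U+0153 (starts at byte 12)
Byte[14]=F0: 4-byte lead, need 3 cont bytes. acc=0x0
Byte[15]=A9: continuation. acc=(acc<<6)|0x29=0x29
Byte[16]=9C: continuation. acc=(acc<<6)|0x1C=0xA5C
Byte[17]=8C: continuation. acc=(acc<<6)|0x0C=0x2970C
Completed: cp=U+2970C (starts at byte 14)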